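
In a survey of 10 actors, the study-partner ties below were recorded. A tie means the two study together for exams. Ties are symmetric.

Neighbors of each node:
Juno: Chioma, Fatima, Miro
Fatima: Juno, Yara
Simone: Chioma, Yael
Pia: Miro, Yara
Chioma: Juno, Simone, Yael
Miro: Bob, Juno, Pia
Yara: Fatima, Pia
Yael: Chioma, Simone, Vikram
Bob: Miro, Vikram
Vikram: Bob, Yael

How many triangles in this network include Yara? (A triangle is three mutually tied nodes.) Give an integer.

0

Yara's neighbors are Fatima and Pia, but none of them are tied to each other, so no triangle contains Yara.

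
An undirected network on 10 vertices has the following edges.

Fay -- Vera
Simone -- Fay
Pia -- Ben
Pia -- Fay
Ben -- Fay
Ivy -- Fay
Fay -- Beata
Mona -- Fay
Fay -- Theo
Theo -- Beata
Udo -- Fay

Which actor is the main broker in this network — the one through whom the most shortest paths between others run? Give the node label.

Unnormalized betweenness of each node: Beata:0, Ben:0, Fay:34, Ivy:0, Mona:0, Pia:0, Simone:0, Theo:0, Udo:0, Vera:0.
Fay has the largest value, 34, making it the main broker — the node through which the most shortest paths run.

Fay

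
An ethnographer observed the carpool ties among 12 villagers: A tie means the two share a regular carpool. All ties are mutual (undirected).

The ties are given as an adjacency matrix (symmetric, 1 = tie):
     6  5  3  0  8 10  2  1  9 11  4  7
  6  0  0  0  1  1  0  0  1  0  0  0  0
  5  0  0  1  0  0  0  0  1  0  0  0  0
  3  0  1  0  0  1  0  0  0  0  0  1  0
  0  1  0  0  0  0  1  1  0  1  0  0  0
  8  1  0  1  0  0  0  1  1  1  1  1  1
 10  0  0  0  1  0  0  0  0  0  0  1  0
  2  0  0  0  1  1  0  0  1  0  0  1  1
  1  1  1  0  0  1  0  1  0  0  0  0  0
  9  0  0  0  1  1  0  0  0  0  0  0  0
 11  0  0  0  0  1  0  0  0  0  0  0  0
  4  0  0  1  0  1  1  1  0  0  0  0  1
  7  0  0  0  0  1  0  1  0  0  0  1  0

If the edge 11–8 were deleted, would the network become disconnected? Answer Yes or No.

Yes

Without the 11–8 edge there is no alternate route between 11 and 8, so the network disconnects. It is a bridge.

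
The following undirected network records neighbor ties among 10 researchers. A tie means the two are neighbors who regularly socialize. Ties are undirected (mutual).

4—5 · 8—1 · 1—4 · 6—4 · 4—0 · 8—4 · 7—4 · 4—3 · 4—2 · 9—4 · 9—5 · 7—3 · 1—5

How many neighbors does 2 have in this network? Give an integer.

2 is directly tied to 4. That is 1 neighbor, so the degree of 2 is 1.

1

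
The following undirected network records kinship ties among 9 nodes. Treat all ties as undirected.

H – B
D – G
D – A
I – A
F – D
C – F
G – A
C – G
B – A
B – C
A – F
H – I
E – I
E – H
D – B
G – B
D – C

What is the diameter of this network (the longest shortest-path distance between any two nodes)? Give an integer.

Eccentricity of each node (its greatest distance to any other): A:2, B:2, C:3, D:3, E:3, F:3, G:3, H:3, I:3.
The maximum eccentricity is 3, realized for instance by the pair F–H via F – C – B – H. So the diameter is 3.

3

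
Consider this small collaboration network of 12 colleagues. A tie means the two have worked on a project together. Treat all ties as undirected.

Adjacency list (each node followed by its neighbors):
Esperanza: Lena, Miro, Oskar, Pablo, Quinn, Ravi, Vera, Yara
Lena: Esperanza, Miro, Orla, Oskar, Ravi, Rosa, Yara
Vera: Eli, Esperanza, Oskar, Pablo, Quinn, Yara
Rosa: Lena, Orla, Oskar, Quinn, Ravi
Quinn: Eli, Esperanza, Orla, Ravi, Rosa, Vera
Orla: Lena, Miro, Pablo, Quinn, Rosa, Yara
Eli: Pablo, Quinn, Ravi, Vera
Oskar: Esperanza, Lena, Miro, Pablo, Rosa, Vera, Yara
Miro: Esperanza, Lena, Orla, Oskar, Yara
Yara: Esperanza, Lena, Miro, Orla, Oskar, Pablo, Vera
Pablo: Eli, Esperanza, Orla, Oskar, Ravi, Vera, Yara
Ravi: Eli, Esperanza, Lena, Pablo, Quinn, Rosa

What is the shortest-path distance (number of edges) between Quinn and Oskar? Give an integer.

One shortest route is Quinn – Esperanza – Oskar, which uses 2 edges, and Quinn and Oskar are not directly tied, so nothing shorter exists. So d(Quinn,Oskar) = 2.

2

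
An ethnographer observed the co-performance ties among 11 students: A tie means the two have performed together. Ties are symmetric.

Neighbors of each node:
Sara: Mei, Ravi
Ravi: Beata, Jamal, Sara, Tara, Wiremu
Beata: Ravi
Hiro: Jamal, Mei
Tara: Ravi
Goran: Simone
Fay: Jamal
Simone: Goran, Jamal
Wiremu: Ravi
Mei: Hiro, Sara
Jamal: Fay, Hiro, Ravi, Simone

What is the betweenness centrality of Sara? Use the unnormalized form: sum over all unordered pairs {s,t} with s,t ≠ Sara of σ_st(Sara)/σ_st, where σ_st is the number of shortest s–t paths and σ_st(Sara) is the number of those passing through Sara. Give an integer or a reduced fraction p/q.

4

Pairs whose geodesics pass through Sara — Wiremu–Mei: 1; Mei–Beata: 1; Mei–Ravi: 1; Mei–Tara: 1.
All other pairs contribute 0.
Summing the contributions gives betweenness(Sara) = 4.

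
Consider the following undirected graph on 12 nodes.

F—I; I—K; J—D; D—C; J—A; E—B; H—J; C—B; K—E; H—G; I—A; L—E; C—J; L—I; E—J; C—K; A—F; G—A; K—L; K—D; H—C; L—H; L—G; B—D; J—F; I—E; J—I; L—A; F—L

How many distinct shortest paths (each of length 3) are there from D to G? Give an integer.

4

The shortest distance is 3. The length-3 paths are: D–J–A–G; D–J–H–G; D–C–H–G; D–K–L–G.
That gives 4 distinct shortest paths.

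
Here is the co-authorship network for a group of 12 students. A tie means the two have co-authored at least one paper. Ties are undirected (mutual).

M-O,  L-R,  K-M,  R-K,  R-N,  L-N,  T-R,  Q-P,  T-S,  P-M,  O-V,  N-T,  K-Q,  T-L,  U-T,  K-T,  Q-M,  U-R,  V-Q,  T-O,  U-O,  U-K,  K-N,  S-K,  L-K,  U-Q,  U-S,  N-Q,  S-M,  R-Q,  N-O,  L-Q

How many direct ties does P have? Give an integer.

2

P is directly tied to M and Q. That is 2 neighbors, so the degree of P is 2.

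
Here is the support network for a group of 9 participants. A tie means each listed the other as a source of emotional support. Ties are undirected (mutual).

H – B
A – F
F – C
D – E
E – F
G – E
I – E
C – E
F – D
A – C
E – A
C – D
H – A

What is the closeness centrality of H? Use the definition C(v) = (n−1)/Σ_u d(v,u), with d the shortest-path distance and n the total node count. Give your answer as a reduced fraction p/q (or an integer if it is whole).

8/17

Distances from H: A:1, B:1, C:2, D:3, E:2, F:2, G:3, I:3. Sum = 17.
n = 9, so closeness = 8/17.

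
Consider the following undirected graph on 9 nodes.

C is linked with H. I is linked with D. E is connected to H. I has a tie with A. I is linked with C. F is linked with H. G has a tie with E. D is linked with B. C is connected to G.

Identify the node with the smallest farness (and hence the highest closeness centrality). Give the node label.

Farness (sum of distances to all others) for each node — A:22, B:27, C:14, D:20, E:22, F:24, G:19, H:17, I:15.
The smallest farness is 14, for C, so C has the highest closeness.

C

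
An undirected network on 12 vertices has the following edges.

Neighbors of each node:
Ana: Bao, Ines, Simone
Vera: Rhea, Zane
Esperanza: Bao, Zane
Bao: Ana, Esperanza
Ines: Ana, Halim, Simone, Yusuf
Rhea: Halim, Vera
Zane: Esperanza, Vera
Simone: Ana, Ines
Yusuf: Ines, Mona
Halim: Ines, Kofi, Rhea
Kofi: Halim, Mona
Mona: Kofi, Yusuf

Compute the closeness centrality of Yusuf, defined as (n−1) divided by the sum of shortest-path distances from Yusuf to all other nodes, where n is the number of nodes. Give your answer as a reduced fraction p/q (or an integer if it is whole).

11/29

Distances from Yusuf: Ana:2, Bao:3, Esperanza:4, Halim:2, Ines:1, Kofi:2, Mona:1, Rhea:3, Simone:2, Vera:4, Zane:5. Sum = 29.
n = 12, so closeness = 11/29.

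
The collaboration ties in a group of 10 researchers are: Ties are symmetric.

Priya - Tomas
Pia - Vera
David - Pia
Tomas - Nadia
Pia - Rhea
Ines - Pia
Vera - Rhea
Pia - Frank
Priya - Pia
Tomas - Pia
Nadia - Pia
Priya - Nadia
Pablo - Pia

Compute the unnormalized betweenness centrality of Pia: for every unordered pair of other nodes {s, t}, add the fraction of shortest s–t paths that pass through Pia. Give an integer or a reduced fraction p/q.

Pairs whose geodesics pass through Pia — David–Nadia: 1; David–Ines: 1; David–Priya: 1; David–Frank: 1; David–Pablo: 1; David–Vera: 1; David–Rhea: 1; David–Tomas: 1; Nadia–Ines: 1; Nadia–Frank: 1; Nadia–Pablo: 1; Nadia–Vera: 1; Nadia–Rhea: 1; Ines–Priya: 1 … (+18 more pairs).
All other pairs contribute 0.
Summing the contributions gives betweenness(Pia) = 32.

32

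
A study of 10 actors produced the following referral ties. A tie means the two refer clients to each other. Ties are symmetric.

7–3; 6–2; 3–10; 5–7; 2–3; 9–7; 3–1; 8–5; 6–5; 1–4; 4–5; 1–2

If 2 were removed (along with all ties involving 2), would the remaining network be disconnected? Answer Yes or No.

No

Even without 2, every remaining node can still reach every other (the residual graph is connected), so 2 is not a cut vertex.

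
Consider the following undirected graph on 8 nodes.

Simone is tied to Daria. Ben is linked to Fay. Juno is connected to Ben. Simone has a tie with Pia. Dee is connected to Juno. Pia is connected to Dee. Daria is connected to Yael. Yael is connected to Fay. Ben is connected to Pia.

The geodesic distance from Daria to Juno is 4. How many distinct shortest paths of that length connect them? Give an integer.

3

The shortest distance is 4. The length-4 paths are: Daria–Yael–Fay–Ben–Juno; Daria–Simone–Pia–Ben–Juno; Daria–Simone–Pia–Dee–Juno.
That gives 3 distinct shortest paths.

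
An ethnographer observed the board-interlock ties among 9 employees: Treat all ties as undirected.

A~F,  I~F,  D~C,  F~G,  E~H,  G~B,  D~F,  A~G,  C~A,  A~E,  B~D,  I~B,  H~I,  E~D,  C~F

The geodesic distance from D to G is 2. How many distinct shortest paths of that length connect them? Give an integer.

The shortest distance is 2. The length-2 paths are: D–B–G; D–F–G.
That gives 2 distinct shortest paths.

2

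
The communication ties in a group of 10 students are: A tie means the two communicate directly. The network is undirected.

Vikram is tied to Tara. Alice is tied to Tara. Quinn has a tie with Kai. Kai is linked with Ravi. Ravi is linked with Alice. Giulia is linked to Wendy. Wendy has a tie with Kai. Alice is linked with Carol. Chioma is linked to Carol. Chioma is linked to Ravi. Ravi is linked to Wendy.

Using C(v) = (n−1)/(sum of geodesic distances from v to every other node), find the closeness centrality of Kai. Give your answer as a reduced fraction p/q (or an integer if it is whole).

9/19

Distances from Kai: Alice:2, Carol:3, Chioma:2, Giulia:2, Quinn:1, Ravi:1, Tara:3, Vikram:4, Wendy:1. Sum = 19.
n = 10, so closeness = 9/19.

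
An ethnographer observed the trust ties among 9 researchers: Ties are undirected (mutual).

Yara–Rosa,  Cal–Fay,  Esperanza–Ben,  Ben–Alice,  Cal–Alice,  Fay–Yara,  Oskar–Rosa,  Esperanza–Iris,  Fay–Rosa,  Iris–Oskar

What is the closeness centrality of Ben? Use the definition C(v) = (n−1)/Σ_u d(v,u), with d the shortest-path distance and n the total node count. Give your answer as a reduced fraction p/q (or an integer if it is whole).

2/5

Distances from Ben: Alice:1, Cal:2, Esperanza:1, Fay:3, Iris:2, Oskar:3, Rosa:4, Yara:4. Sum = 20.
n = 9, so closeness = 8/20 = 2/5.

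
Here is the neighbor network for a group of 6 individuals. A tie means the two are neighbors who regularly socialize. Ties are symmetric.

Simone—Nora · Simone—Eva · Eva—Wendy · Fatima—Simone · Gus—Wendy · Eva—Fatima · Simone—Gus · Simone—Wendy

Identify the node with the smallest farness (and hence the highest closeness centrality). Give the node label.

Simone

Farness (sum of distances to all others) for each node — Eva:7, Fatima:8, Gus:8, Nora:9, Simone:5, Wendy:7.
The smallest farness is 5, for Simone, so Simone has the highest closeness.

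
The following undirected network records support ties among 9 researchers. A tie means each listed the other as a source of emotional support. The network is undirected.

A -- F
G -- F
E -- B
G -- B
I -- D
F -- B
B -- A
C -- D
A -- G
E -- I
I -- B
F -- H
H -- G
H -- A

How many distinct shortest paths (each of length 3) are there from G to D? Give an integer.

The shortest distance is 3, and the only length-3 path is G–B–I–D. So there is exactly 1 shortest path.

1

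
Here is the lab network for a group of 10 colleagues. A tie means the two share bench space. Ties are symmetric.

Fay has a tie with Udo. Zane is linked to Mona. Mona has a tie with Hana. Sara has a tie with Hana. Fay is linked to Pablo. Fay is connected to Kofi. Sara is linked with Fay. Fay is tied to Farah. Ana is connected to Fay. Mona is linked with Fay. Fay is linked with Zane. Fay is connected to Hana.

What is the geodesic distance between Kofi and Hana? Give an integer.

2

One shortest route is Kofi – Fay – Hana, which uses 2 edges, and Kofi and Hana are not directly tied, so nothing shorter exists. So d(Kofi,Hana) = 2.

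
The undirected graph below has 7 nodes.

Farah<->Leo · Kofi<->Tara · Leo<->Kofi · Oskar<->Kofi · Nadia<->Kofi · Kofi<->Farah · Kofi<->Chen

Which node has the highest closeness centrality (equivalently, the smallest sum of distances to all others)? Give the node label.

Farness (sum of distances to all others) for each node — Chen:11, Farah:10, Kofi:6, Leo:10, Nadia:11, Oskar:11, Tara:11.
The smallest farness is 6, for Kofi, so Kofi has the highest closeness.

Kofi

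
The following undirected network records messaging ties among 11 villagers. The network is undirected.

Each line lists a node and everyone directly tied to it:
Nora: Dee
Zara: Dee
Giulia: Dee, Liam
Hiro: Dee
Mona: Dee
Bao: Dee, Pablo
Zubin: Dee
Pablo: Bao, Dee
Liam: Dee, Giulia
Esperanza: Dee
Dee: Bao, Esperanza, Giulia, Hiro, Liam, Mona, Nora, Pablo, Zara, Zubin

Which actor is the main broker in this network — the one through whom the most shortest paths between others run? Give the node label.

Dee

Unnormalized betweenness of each node: Bao:0, Dee:43, Esperanza:0, Giulia:0, Hiro:0, Liam:0, Mona:0, Nora:0, Pablo:0, Zara:0, Zubin:0.
Dee has the largest value, 43, making it the main broker — the node through which the most shortest paths run.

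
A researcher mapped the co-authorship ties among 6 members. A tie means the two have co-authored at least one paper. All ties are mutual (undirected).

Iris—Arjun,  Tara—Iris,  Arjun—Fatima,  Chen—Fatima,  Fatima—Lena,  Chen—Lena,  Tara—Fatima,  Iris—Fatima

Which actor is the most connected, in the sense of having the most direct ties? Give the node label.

Fatima

Degrees — Arjun:2, Chen:2, Fatima:5, Iris:3, Lena:2, Tara:2.
The maximum is 5, attained only by Fatima.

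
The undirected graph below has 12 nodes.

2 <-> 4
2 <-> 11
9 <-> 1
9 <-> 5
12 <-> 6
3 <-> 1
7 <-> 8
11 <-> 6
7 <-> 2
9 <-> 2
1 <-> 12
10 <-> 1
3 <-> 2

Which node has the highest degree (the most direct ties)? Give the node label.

Degrees — 1:4, 2:5, 3:2, 4:1, 5:1, 6:2, 7:2, 8:1, 9:3, 10:1, 11:2, 12:2.
The maximum is 5, attained only by 2.

2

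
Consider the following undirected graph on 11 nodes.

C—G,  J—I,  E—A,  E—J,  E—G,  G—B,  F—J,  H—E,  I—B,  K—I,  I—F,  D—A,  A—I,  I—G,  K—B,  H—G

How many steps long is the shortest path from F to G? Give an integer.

One shortest route is F – I – G, which uses 2 edges, and F and G are not directly tied, so nothing shorter exists. So d(F,G) = 2.

2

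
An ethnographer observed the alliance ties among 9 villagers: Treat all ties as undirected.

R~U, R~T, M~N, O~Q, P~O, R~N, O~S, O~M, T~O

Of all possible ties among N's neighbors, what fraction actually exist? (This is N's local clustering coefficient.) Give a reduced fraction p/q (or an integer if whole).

N's neighbors: M and R (k = 2).
Possible neighbor pairs: C(2,2) = 1. Edges among them: none → e = 0.
Clustering(N) = 0/1.

0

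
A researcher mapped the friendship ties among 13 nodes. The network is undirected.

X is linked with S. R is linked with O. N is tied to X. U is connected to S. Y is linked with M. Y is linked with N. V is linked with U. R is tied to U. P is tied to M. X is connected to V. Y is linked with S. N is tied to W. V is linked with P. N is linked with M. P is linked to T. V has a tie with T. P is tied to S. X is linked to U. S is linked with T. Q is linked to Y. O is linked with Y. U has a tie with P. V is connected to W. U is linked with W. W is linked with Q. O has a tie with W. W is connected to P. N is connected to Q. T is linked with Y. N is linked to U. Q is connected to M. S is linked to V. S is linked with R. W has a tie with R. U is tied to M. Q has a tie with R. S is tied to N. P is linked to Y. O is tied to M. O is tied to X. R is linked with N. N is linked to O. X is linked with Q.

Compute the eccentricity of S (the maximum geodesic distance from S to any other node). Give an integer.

Distances from S: M:2, N:1, O:2, P:1, Q:2, R:1, T:1, U:1, V:1, W:2, X:1, Y:1.
The largest is 2 (to O, Q, M, and W), so the eccentricity of S is 2.

2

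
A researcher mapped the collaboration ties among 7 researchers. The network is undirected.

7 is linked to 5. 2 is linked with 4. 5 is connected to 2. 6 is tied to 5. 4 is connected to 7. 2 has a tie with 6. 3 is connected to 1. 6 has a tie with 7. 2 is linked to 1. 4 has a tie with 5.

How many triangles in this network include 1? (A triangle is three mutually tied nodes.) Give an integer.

1's neighbors are 2 and 3, but none of them are tied to each other, so no triangle contains 1.

0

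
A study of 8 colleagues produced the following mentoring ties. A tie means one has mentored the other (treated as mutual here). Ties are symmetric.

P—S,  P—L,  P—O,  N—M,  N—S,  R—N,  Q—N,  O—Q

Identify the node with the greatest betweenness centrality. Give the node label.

Unnormalized betweenness of each node: L:0, M:0, N:12, O:2, P:7, Q:3, R:0, S:6.
N has the largest value, 12, making it the main broker — the node through which the most shortest paths run.

N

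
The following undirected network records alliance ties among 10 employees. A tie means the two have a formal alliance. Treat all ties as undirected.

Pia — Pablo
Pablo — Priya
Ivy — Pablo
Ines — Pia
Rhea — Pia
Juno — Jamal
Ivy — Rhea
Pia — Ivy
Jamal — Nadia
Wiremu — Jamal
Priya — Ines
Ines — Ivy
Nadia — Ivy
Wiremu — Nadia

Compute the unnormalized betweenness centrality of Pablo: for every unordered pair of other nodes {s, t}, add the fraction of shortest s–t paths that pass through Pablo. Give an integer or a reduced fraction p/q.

7/2

Pairs whose geodesics pass through Pablo — Priya–Ivy: 1/2; Priya–Rhea: 2/4; Priya–Pia: 1/2; Priya–Juno: 1/2; Priya–Wiremu: 1/2; Priya–Nadia: 1/2; Priya–Jamal: 1/2.
All other pairs contribute 0.
Summing the contributions gives betweenness(Pablo) = 7/2.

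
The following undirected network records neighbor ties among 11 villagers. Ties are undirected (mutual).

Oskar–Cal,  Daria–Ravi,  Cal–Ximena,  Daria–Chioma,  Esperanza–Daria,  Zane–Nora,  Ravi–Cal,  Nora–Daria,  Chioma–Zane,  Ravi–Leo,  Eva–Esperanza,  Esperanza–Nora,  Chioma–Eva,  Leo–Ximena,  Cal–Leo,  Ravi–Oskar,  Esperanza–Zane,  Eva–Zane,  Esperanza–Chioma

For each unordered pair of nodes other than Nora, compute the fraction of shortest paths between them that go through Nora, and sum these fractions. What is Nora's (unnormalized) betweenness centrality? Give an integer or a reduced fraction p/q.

Pairs whose geodesics pass through Nora — Daria–Zane: 1/3; Zane–Oskar: 1/3; Zane–Leo: 1/3; Zane–Cal: 1/3; Zane–Ximena: 2/6; Zane–Ravi: 1/3.
All other pairs contribute 0.
Summing the contributions gives betweenness(Nora) = 2.

2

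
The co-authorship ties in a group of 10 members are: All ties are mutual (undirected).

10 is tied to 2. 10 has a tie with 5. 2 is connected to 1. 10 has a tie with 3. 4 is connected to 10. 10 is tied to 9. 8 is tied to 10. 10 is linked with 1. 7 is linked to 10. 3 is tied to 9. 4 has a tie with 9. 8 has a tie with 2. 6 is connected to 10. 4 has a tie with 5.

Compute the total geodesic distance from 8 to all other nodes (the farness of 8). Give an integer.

16

Distances from 8: 1:2, 2:1, 3:2, 4:2, 5:2, 6:2, 7:2, 9:2, 10:1.
Sum = 2 + 1 + 2 + 2 + 2 + 2 + 2 + 2 + 1 = 16.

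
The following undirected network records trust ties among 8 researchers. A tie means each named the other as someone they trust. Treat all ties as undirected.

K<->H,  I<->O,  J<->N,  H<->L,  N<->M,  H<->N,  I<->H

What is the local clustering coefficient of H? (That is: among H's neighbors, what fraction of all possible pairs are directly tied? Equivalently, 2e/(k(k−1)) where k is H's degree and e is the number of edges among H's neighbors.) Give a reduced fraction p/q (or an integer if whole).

0

H's neighbors: I, K, L, and N (k = 4).
Possible neighbor pairs: C(4,2) = 6. Edges among them: none → e = 0.
Clustering(H) = 0/6 = 0.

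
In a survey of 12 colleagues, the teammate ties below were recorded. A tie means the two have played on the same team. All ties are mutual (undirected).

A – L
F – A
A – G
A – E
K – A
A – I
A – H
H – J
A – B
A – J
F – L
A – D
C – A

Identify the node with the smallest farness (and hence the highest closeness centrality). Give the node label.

A

Farness (sum of distances to all others) for each node — A:11, B:21, C:21, D:21, E:21, F:20, G:21, H:20, I:21, J:20, K:21, L:20.
The smallest farness is 11, for A, so A has the highest closeness.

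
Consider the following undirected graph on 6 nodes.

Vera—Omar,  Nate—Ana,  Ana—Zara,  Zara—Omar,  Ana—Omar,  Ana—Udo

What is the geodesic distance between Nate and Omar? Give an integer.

2

One shortest route is Nate – Ana – Omar, which uses 2 edges, and Nate and Omar are not directly tied, so nothing shorter exists. So d(Nate,Omar) = 2.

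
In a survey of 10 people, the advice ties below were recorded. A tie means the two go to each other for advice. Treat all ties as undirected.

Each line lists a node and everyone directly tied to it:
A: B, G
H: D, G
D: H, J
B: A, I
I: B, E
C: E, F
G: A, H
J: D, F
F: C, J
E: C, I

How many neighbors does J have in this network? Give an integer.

2

J is directly tied to D and F. That is 2 neighbors, so the degree of J is 2.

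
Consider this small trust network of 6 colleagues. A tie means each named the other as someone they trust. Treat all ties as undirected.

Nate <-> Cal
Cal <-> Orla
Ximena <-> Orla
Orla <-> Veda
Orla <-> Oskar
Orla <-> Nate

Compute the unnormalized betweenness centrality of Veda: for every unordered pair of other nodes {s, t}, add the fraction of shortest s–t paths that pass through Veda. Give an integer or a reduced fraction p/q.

0

No shortest path between any pair of other nodes passes through Veda.
Summing the contributions gives betweenness(Veda) = 0.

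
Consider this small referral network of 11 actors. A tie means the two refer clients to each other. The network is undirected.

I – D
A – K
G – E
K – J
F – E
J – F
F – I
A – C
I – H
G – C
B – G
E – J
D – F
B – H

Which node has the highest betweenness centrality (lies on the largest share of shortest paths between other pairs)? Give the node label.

Unnormalized betweenness of each node: A:5/2, B:9/2, C:9/2, D:0, E:9, F:27/2, G:13, H:7/2, I:6, J:19/2, K:5.
F has the largest value, 27/2, making it the main broker — the node through which the most shortest paths run.

F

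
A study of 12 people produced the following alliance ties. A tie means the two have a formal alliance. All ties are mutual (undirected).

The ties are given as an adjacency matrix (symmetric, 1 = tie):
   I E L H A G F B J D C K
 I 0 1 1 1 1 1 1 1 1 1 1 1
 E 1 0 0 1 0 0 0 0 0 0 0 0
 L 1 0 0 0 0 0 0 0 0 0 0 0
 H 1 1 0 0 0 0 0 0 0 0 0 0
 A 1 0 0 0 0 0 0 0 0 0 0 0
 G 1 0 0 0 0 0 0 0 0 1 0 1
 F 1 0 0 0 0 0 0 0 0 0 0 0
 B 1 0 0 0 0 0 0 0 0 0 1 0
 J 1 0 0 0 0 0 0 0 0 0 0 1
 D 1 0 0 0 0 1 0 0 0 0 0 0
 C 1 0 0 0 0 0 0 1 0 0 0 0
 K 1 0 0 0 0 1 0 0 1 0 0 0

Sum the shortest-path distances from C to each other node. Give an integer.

20

Distances from C: A:2, B:1, D:2, E:2, F:2, G:2, H:2, I:1, J:2, K:2, L:2.
Sum = 2 + 1 + 2 + 2 + 2 + 2 + 2 + 1 + 2 + 2 + 2 = 20.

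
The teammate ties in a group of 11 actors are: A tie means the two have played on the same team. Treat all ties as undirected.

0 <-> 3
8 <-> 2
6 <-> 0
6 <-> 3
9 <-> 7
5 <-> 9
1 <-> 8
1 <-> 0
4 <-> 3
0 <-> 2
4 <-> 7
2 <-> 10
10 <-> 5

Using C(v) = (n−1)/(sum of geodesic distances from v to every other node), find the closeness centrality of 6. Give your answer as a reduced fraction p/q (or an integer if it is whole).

2/5

Distances from 6: 0:1, 1:2, 2:2, 3:1, 4:2, 5:4, 7:3, 8:3, 9:4, 10:3. Sum = 25.
n = 11, so closeness = 10/25 = 2/5.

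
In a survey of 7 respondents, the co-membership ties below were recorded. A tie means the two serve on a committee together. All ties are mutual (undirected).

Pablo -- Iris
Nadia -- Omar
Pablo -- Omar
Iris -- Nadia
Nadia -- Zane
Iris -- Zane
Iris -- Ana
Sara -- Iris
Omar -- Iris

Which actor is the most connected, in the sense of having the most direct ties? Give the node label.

Degrees — Ana:1, Iris:6, Nadia:3, Omar:3, Pablo:2, Sara:1, Zane:2.
The maximum is 6, attained only by Iris.

Iris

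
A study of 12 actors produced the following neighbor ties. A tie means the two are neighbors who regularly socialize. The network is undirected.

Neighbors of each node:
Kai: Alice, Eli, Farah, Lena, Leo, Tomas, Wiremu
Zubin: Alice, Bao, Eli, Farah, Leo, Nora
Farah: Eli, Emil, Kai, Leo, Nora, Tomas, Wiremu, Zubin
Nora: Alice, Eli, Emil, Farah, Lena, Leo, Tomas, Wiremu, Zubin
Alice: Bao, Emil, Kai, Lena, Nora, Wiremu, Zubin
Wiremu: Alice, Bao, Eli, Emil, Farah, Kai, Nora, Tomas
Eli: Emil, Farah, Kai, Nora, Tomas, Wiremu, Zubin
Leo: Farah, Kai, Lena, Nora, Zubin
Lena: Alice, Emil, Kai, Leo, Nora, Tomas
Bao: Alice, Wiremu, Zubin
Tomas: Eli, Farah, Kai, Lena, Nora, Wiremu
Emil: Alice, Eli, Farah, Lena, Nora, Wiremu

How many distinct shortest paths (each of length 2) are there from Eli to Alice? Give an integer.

The shortest distance is 2. The length-2 paths are: Eli–Kai–Alice; Eli–Nora–Alice; Eli–Emil–Alice; Eli–Zubin–Alice; Eli–Wiremu–Alice.
That gives 5 distinct shortest paths.

5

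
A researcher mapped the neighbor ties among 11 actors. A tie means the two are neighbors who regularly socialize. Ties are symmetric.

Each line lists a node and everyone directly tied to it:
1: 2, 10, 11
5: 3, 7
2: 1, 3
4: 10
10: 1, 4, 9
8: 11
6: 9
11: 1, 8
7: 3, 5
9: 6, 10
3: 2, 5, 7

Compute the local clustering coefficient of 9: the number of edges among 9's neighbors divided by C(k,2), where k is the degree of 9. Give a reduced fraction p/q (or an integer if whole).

9's neighbors: 6 and 10 (k = 2).
Possible neighbor pairs: C(2,2) = 1. Edges among them: none → e = 0.
Clustering(9) = 0/1.

0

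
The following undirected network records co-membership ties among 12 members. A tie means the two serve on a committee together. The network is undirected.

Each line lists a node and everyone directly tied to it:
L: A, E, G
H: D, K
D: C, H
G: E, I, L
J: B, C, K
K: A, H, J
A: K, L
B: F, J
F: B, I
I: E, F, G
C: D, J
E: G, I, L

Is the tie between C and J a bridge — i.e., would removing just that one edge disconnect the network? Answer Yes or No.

No

Even without that edge, C still reaches J via C – D – H – K – J, so the network stays connected. Not a bridge.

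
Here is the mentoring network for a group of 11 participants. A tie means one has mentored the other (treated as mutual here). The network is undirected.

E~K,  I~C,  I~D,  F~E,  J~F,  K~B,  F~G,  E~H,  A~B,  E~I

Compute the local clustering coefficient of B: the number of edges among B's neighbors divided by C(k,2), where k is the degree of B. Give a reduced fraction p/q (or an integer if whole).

B's neighbors: A and K (k = 2).
Possible neighbor pairs: C(2,2) = 1. Edges among them: none → e = 0.
Clustering(B) = 0/1.

0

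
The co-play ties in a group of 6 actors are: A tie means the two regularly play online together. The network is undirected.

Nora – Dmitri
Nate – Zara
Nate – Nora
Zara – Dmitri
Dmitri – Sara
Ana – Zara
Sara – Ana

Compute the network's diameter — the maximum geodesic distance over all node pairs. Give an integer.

Eccentricity of each node (its greatest distance to any other): Ana:3, Dmitri:2, Nate:3, Nora:3, Sara:3, Zara:2.
The maximum eccentricity is 3, realized for instance by the pair Ana–Nora via Ana – Zara – Nate – Nora. So the diameter is 3.

3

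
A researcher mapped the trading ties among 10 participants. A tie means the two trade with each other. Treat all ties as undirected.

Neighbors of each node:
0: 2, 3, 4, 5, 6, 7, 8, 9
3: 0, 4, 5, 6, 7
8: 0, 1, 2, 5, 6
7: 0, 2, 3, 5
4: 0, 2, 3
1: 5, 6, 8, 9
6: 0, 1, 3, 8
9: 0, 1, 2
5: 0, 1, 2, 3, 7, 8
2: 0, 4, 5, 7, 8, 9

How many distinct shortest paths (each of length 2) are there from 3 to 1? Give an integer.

2

The shortest distance is 2. The length-2 paths are: 3–5–1; 3–6–1.
That gives 2 distinct shortest paths.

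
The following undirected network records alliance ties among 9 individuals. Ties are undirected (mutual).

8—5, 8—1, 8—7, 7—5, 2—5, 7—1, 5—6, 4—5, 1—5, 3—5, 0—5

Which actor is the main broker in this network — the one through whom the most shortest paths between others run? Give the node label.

Unnormalized betweenness of each node: 0:0, 1:0, 2:0, 3:0, 4:0, 5:25, 6:0, 7:0, 8:0.
5 has the largest value, 25, making it the main broker — the node through which the most shortest paths run.

5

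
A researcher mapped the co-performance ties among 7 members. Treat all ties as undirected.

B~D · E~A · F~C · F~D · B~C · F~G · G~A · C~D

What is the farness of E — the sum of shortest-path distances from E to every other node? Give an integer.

19

Distances from E: A:1, B:5, C:4, D:4, F:3, G:2.
Sum = 1 + 5 + 4 + 4 + 3 + 2 = 19.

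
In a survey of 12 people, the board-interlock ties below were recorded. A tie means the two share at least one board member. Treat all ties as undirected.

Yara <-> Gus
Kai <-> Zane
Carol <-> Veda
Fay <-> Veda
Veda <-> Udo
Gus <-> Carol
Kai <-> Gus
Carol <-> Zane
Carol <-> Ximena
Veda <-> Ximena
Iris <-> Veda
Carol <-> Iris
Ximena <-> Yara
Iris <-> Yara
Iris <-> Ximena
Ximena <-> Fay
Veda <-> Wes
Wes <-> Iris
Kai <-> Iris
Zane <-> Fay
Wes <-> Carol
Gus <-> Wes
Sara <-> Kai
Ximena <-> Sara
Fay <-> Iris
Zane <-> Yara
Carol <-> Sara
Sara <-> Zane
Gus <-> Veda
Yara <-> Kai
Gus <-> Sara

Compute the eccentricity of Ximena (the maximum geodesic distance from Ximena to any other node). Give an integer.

2

Distances from Ximena: Carol:1, Fay:1, Gus:2, Iris:1, Kai:2, Sara:1, Udo:2, Veda:1, Wes:2, Yara:1, Zane:2.
The largest is 2 (to Zane, Gus, Kai, Wes, and Udo), so the eccentricity of Ximena is 2.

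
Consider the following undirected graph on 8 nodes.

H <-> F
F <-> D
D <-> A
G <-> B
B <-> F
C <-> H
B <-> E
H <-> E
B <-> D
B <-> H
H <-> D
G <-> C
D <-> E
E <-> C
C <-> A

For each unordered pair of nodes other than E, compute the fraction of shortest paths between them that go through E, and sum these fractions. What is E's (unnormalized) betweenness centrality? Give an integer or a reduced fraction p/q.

2/3

Pairs whose geodesics pass through E — B–C: 1/3; C–D: 1/3.
All other pairs contribute 0.
Summing the contributions gives betweenness(E) = 2/3.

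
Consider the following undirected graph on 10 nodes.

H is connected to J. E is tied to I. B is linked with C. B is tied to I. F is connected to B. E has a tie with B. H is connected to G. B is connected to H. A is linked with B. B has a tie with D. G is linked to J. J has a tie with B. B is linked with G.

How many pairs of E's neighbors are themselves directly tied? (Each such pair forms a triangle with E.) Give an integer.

1

E's neighbors: B and I.
Neighbor pairs that are themselves tied: E–B–I. Each forms one triangle with E, for 1 in total.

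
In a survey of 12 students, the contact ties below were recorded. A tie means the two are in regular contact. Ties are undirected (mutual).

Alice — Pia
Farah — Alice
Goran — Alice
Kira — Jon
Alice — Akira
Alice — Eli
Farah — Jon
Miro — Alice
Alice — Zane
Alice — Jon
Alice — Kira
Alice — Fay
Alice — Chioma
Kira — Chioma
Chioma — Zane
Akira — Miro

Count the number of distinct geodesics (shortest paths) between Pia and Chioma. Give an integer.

1

The shortest distance is 2, and the only length-2 path is Pia–Alice–Chioma. So there is exactly 1 shortest path.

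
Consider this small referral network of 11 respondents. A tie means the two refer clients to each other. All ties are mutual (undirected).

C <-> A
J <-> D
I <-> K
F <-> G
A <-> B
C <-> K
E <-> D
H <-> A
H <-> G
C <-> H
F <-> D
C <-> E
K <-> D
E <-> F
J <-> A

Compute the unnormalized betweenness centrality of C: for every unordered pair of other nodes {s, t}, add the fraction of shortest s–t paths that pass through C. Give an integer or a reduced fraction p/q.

Pairs whose geodesics pass through C — K–A: 1; K–H: 1; K–B: 1; K–E: 1/2; K–G: 1/2; A–I: 1; A–E: 1; A–F: 1/3; H–I: 1; H–D: 2/4; H–E: 1; B–I: 1; B–E: 1; B–F: 1/3 … (+2 more pairs).
All other pairs contribute 0.
Summing the contributions gives betweenness(C) = 73/6.

73/6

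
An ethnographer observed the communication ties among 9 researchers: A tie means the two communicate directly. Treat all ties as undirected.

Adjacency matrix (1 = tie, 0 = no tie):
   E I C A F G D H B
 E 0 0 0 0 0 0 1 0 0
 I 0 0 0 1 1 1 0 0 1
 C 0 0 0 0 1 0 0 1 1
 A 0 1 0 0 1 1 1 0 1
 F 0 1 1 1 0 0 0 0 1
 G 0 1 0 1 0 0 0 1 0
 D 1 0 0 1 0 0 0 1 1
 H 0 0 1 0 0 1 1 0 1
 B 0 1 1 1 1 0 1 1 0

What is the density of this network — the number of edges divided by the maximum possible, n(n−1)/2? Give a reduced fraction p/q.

17/36

There are 17 edges and 9 nodes, so the maximum possible is C(9,2) = 36.
Density = 17/36.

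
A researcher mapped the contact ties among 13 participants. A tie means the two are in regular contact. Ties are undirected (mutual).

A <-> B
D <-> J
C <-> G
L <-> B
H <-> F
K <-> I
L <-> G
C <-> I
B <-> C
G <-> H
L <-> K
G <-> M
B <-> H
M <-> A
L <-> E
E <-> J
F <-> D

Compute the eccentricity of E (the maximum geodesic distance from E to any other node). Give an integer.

3

Distances from E: A:3, B:2, C:3, D:2, F:3, G:2, H:3, I:3, J:1, K:2, L:1, M:3.
The largest is 3 (to F, C, H, A, I, and M), so the eccentricity of E is 3.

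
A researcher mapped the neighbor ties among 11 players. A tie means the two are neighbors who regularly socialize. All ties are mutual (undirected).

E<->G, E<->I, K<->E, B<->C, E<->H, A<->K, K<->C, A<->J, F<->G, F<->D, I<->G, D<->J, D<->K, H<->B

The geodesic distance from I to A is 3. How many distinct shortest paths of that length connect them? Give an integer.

1

The shortest distance is 3, and the only length-3 path is I–E–K–A. So there is exactly 1 shortest path.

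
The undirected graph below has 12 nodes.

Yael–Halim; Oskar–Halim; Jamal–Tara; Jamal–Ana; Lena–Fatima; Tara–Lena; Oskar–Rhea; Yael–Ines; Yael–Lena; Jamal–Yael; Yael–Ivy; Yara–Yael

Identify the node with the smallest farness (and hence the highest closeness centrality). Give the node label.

Farness (sum of distances to all others) for each node — Ana:33, Fatima:33, Halim:23, Ines:27, Ivy:27, Jamal:23, Lena:23, Oskar:31, Rhea:41, Tara:29, Yael:17, Yara:27.
The smallest farness is 17, for Yael, so Yael has the highest closeness.

Yael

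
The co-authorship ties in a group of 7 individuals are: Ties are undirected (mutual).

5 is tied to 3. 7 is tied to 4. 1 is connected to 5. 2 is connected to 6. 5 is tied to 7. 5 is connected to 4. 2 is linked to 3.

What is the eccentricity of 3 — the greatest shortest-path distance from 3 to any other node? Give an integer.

Distances from 3: 1:2, 2:1, 4:2, 5:1, 6:2, 7:2.
The largest is 2 (to 1, 7, 4, and 6), so the eccentricity of 3 is 2.

2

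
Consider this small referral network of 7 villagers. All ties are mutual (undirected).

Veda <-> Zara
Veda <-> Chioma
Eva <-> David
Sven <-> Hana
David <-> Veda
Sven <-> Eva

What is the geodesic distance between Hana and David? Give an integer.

3

One shortest route is Hana – Sven – Eva – David, which uses 3 edges, and at distance 2 from Hana we only reach {Eva}, which does not include David. So d(Hana,David) = 3.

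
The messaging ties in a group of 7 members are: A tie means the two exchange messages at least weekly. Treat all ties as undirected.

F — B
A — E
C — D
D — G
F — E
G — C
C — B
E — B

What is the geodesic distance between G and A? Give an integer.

One shortest route is G – C – B – E – A, which uses 4 edges, and at distance 3 from G we only reach {E, F}, which does not include A. So d(G,A) = 4.

4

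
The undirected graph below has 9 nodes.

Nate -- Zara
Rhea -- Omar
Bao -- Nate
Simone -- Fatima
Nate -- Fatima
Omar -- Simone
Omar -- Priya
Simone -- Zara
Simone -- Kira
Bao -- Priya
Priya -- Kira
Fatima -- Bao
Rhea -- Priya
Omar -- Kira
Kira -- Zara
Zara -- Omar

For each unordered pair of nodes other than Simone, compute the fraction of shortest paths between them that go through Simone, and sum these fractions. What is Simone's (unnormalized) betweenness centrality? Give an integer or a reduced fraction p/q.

3

Pairs whose geodesics pass through Simone — Zara–Fatima: 1/2; Kira–Fatima: 1; Fatima–Omar: 1; Fatima–Rhea: 1/2.
All other pairs contribute 0.
Summing the contributions gives betweenness(Simone) = 3.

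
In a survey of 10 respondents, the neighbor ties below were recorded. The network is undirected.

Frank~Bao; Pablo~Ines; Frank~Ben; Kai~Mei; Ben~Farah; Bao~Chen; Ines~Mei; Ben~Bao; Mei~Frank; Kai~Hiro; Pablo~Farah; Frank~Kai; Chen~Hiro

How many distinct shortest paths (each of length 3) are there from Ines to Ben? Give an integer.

2

The shortest distance is 3. The length-3 paths are: Ines–Mei–Frank–Ben; Ines–Pablo–Farah–Ben.
That gives 2 distinct shortest paths.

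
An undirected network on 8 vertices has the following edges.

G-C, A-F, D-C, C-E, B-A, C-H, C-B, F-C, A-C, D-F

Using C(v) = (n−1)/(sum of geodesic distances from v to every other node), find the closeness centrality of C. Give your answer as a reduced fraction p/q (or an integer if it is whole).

1

Distances from C: A:1, B:1, D:1, E:1, F:1, G:1, H:1. Sum = 7.
n = 8, so closeness = 7/7 = 1.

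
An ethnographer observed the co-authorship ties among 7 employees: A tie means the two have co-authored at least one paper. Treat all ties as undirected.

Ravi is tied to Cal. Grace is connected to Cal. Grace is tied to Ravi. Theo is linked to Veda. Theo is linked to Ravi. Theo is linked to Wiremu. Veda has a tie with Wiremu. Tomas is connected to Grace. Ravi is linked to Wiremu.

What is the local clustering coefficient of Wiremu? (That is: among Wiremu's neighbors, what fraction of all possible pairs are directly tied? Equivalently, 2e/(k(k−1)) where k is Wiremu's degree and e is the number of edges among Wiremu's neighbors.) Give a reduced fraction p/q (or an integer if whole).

2/3

Wiremu's neighbors: Ravi, Theo, and Veda (k = 3).
Possible neighbor pairs: C(3,2) = 3. Edges among them: Ravi–Theo, Theo–Veda → e = 2.
Clustering(Wiremu) = 2/3.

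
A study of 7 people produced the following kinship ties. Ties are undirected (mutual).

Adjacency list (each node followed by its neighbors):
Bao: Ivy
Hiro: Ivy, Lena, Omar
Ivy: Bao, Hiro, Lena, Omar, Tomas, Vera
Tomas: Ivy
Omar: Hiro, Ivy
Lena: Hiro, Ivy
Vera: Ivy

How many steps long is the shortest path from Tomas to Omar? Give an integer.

One shortest route is Tomas – Ivy – Omar, which uses 2 edges, and Tomas and Omar are not directly tied, so nothing shorter exists. So d(Tomas,Omar) = 2.

2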